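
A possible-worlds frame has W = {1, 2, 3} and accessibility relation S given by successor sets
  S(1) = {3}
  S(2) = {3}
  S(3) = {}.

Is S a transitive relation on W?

Yes

Transitive: yes — every two-step S-path is closed by a direct edge.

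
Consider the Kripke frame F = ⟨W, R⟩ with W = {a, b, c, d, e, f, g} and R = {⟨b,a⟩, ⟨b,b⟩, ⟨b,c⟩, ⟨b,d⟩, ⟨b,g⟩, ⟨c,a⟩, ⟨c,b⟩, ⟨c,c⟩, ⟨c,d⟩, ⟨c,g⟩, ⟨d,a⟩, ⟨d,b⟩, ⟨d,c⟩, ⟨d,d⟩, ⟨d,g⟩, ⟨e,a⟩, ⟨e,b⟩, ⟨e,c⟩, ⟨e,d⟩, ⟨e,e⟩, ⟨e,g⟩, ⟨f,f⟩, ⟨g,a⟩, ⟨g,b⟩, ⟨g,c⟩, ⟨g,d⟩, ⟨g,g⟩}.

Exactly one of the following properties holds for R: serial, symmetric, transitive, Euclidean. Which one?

transitive

Serial: no — a has no R-successor.
Symmetric: no — b R a but not a R b.
Transitive: yes — every two-step R-path is closed by a direct edge.
Euclidean: no — b R a and b R c, but not a R c.
Only transitive holds.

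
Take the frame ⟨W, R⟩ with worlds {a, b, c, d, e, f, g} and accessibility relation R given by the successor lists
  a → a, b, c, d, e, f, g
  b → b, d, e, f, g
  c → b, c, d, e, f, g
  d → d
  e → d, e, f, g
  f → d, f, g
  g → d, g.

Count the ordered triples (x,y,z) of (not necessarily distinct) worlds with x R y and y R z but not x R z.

R is transitive; there are no such tuples.

0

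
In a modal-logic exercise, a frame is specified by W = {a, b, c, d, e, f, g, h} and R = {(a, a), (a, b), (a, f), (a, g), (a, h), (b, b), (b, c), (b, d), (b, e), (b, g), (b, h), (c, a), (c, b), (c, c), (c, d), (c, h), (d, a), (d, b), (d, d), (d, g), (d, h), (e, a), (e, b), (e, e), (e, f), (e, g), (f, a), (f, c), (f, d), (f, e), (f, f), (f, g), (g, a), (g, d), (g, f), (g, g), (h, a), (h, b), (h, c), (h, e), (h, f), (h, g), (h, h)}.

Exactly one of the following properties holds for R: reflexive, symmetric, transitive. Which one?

reflexive

Reflexive: yes — every world is R-related to itself.
Symmetric: no — a R b but not b R a.
Transitive: no — a R b and b R c, but not a R c.
Only reflexive holds.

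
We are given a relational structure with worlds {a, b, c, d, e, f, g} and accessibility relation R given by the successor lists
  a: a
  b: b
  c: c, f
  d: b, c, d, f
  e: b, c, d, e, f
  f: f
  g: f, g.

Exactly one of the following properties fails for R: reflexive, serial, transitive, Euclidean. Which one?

Euclidean

Reflexive: yes — every world is R-related to itself.
Serial: yes — every world has a successor (e.g. a R a).
Transitive: yes — every two-step R-path is closed by a direct edge.
Euclidean: no — d R b and d R c, but not b R c.
Only Euclidean fails.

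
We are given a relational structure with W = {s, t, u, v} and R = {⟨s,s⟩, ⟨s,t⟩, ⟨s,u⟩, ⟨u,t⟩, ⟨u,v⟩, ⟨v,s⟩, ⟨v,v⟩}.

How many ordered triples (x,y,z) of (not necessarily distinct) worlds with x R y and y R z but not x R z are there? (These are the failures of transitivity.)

4

Enumerating: (s,u,v), (u,v,s), (v,s,t), (v,s,u).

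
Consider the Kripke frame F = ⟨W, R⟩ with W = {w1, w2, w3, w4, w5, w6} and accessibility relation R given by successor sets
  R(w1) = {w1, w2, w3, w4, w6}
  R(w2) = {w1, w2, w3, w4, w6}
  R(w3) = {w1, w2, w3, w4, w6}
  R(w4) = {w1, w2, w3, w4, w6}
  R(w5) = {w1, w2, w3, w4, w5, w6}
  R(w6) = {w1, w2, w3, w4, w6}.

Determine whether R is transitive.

Yes

Transitive: yes — every two-step R-path is closed by a direct edge.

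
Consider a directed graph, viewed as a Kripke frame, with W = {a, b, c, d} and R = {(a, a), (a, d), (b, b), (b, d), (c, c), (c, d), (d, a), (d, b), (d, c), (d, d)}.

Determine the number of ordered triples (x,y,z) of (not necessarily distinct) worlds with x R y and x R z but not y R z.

Enumerating: (d,a,b), (d,a,c), (d,b,a), (d,b,c), (d,c,a), (d,c,b).

6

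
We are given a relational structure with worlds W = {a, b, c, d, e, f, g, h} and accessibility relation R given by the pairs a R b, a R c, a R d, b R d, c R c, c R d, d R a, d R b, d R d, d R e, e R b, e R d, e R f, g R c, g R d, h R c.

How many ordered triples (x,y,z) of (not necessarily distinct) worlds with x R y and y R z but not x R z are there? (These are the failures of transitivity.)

16

Enumerating: (a,d,a), (a,d,e), (b,d,a), (b,d,b), (b,d,e), (c,d,a), (c,d,b), (c,d,e), (d,a,c), (d,e,f), (e,d,a), (e,d,e), (g,d,a), (g,d,b), (g,d,e), (h,c,d).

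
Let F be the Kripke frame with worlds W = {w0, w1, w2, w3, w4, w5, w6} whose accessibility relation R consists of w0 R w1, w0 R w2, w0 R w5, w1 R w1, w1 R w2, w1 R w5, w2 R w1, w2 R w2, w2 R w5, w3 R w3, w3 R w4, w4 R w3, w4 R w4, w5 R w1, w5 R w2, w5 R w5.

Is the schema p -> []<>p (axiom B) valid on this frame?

By correspondence theory, B is valid on a frame iff R is symmetric.
Symmetric: no — w0 R w1 but not w1 R w0.

No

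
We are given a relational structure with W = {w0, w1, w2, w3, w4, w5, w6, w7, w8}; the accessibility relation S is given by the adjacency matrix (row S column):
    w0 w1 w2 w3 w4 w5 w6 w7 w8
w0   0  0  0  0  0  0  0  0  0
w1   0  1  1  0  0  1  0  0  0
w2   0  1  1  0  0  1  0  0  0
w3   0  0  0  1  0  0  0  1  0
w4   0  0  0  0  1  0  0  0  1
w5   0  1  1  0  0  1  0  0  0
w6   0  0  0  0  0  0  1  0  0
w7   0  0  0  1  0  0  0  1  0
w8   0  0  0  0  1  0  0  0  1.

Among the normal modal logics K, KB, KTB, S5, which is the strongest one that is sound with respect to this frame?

KB

Symmetric (axiom B): yes — every pair in S has its reverse in S.
Reflexive (axiom T): no — w0 is not related to itself.
Euclidean (axiom 5): yes — any two successors of a common world are S-related.
So F validates K, KB; KTB would additionally require S to be reflexive. The strongest is KB.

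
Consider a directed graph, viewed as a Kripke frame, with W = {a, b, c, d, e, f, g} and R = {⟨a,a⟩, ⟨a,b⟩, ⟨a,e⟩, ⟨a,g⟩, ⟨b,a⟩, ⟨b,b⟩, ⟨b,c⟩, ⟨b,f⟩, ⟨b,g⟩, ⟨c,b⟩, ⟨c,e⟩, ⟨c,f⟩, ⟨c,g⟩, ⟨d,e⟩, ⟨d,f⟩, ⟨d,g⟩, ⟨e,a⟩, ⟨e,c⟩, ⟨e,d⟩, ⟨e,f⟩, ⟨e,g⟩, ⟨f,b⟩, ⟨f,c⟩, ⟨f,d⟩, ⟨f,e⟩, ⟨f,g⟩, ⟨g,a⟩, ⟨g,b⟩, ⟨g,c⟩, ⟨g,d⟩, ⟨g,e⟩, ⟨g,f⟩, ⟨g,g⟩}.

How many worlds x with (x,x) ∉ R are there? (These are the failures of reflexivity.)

Enumerating: c, d, e, f.

4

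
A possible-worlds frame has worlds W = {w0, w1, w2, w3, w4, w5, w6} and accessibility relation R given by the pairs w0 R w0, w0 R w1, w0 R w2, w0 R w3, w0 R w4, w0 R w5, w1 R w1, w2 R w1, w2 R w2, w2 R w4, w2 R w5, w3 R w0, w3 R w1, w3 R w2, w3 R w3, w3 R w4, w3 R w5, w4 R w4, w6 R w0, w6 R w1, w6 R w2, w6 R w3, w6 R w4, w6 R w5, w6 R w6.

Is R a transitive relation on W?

Yes

Transitive: yes — every two-step R-path is closed by a direct edge.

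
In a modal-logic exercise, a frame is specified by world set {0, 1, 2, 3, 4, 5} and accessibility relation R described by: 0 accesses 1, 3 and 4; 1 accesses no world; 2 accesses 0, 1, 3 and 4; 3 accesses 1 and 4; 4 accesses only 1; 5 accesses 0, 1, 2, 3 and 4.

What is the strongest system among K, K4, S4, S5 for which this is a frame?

Transitive (axiom 4): yes — every two-step R-path is closed by a direct edge.
Reflexive (axiom T): no — 0 is not related to itself.
Euclidean (axiom 5): no — 0 R 1 and 0 R 3, but not 1 R 3.
So F validates K, K4; S4 would additionally require R to be reflexive. The strongest is K4.

K4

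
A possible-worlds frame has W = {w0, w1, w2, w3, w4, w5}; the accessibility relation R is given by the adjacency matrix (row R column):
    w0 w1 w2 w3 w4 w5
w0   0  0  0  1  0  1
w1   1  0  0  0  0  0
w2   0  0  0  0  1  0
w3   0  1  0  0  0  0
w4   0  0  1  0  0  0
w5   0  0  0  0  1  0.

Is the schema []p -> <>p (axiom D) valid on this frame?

Yes

Axiom D corresponds to the accessibility relation being serial.
Serial: yes — every world has a successor (e.g. w0 R w3).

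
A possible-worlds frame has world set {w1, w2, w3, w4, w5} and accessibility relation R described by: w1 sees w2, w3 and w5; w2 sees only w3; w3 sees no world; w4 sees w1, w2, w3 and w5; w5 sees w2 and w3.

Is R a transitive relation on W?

Yes

Transitive: yes — every two-step R-path is closed by a direct edge.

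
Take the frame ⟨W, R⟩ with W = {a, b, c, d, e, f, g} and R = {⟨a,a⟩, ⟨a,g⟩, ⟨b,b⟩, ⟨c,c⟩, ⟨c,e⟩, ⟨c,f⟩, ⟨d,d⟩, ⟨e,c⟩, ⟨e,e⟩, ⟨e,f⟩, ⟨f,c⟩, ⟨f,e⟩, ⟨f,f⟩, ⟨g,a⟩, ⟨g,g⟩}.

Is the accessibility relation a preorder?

Reflexive: yes — every world is R-related to itself.
Transitive: yes — every two-step R-path is closed by a direct edge.
So R is a preorder.

Yes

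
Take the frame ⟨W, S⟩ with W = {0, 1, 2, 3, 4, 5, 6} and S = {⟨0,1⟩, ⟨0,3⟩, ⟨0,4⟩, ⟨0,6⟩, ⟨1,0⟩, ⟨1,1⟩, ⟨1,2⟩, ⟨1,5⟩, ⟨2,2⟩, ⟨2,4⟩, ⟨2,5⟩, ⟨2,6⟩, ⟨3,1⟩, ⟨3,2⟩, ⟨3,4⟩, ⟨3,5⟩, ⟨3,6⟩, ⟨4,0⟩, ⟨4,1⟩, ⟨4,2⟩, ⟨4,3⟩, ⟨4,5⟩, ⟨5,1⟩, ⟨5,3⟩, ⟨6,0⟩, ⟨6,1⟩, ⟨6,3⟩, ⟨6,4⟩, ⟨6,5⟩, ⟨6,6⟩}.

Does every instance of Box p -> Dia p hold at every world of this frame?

Axiom D corresponds to the accessibility relation being serial.
Serial: yes — every world has a successor (e.g. 0 S 1).

Yes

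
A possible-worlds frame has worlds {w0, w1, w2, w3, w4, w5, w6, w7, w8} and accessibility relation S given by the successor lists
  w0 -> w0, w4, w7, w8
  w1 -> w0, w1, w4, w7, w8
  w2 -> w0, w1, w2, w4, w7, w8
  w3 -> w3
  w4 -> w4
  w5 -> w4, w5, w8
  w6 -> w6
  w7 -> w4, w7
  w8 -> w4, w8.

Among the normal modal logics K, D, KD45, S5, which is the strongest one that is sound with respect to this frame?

Serial (axiom D): yes — every world has a successor (e.g. w0 S w0).
Euclidean (axiom 5): no — w0 S w4 and w0 S w7, but not w4 S w7.
Transitive (axiom 4): yes — every two-step S-path is closed by a direct edge.
Reflexive (axiom T): yes — every world is S-related to itself.
So F validates K, D; KD45 would additionally require S to be Euclidean. The strongest is D.

D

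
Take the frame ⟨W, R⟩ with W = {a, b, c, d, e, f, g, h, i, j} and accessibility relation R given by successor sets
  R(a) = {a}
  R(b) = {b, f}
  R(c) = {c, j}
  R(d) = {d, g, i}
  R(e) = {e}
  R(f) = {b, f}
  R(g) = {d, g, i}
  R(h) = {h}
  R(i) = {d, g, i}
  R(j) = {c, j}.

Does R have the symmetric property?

Yes

Symmetric: yes — every pair in R has its reverse in R.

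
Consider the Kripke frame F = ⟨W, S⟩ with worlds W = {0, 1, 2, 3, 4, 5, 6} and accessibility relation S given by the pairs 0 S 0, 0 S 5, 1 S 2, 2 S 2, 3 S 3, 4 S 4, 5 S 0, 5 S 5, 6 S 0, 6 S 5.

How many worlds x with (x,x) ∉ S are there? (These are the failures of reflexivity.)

2

Enumerating: 1, 6.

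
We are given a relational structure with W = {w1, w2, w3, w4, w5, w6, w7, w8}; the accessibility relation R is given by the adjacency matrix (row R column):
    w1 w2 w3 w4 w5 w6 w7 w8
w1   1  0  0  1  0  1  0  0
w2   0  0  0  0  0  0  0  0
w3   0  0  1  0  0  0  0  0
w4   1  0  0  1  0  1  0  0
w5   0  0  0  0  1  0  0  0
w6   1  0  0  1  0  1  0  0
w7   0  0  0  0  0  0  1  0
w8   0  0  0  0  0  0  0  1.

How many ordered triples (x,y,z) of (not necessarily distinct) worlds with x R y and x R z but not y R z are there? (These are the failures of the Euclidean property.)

0

R is Euclidean; there are no such tuples.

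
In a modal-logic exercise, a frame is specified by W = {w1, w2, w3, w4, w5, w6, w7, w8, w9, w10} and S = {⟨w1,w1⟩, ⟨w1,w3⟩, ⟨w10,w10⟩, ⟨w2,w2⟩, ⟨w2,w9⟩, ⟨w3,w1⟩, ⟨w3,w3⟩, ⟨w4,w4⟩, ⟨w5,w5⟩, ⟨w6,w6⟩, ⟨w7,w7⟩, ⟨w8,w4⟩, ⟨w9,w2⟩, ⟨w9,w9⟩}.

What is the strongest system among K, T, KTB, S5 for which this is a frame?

K

Reflexive (axiom T): no — w8 is not related to itself.
Symmetric (axiom B): no — w8 S w4 but not w4 S w8.
Euclidean (axiom 5): yes — any two successors of a common world are S-related.
So F validates K; T would additionally require S to be reflexive. The strongest is K.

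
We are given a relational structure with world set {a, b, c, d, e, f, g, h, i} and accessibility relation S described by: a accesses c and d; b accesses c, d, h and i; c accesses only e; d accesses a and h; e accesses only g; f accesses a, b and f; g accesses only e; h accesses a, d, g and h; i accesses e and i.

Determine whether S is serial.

Serial: yes — every world has a successor (e.g. a S c).

Yes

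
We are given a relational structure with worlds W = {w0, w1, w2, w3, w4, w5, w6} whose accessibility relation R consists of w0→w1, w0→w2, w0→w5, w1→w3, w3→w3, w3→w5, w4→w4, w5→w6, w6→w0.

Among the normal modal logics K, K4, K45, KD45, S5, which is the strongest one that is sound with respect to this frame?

K

Transitive (axiom 4): no — w0 R w1 and w1 R w3, but not w0 R w3.
Euclidean (axiom 5): no — w0 R w1 and w0 R w2, but not w1 R w2.
Serial (axiom D): no — w2 has no R-successor.
Reflexive (axiom T): no — w0 is not related to itself.
So F validates K; K4 would additionally require R to be transitive. The strongest is K.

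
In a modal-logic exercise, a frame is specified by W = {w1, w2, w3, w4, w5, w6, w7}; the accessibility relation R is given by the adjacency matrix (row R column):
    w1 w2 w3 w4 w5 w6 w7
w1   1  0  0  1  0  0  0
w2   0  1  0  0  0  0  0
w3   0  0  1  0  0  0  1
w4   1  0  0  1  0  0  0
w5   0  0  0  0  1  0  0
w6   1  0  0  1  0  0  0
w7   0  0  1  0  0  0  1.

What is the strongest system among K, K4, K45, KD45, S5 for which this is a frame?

Transitive (axiom 4): yes — every two-step R-path is closed by a direct edge.
Euclidean (axiom 5): yes — any two successors of a common world are R-related.
Serial (axiom D): yes — every world has a successor (e.g. w1 R w1).
Reflexive (axiom T): no — w6 is not related to itself.
So F validates K, K4, K45, KD45; S5 would additionally require R to be reflexive. The strongest is KD45.

KD45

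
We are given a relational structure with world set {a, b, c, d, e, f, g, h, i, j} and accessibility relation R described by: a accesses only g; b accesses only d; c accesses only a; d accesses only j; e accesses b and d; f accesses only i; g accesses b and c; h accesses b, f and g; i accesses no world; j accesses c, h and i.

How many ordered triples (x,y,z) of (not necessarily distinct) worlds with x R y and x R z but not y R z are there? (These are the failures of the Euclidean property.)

29

Enumerating: (a,g,g), (b,d,d), (c,a,a), (d,j,j), (e,b,b), (e,d,b), (e,d,d), (f,i,i), (g,b,b), (g,b,c), (g,c,b), (g,c,c), … and 17 more.
Total: 29.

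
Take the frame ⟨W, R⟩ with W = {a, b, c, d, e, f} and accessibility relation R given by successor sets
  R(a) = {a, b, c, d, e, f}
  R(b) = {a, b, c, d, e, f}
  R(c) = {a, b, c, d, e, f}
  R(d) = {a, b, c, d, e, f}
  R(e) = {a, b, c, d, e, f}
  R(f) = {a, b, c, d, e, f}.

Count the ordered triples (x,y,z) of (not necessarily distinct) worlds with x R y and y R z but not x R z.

0

R is transitive; there are no such tuples.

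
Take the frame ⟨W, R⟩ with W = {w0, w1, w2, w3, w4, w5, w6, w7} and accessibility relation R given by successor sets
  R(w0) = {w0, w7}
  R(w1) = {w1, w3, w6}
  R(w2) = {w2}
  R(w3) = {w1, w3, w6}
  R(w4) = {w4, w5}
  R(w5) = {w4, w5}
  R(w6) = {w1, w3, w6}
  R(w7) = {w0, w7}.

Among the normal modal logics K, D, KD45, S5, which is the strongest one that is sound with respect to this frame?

Serial (axiom D): yes — every world has a successor (e.g. w0 R w0).
Euclidean (axiom 5): yes — any two successors of a common world are R-related.
Transitive (axiom 4): yes — every two-step R-path is closed by a direct edge.
Reflexive (axiom T): yes — every world is R-related to itself.
So F validates K, D, KD45, S5. The strongest is S5.

S5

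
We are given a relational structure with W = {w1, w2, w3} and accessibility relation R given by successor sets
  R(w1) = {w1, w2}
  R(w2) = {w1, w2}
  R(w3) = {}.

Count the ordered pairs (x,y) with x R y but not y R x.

0

R is symmetric; there are no such tuples.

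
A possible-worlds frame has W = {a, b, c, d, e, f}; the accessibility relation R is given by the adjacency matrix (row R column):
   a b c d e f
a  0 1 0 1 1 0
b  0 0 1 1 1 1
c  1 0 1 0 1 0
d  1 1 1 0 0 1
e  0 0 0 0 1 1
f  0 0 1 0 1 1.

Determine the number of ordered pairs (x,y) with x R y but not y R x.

Enumerating: (a,b), (a,e), (b,c), (b,e), (b,f), (c,a), (c,e), (d,c), (d,f), (f,c).

10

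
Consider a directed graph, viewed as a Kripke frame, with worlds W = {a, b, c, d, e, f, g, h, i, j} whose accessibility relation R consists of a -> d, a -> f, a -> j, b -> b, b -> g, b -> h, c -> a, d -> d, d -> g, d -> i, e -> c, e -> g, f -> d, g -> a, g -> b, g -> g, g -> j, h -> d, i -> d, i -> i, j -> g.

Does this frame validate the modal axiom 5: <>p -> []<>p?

The schema 5 characterises exactly the Euclidean frames.
Euclidean: no — a R d and a R f, but not d R f.

No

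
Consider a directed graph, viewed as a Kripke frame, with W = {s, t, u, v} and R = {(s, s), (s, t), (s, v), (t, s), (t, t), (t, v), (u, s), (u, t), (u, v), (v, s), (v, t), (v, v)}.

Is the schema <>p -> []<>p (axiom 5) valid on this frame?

Axiom 5 corresponds to the accessibility relation being Euclidean.
Euclidean: yes — any two successors of a common world are R-related.

Yes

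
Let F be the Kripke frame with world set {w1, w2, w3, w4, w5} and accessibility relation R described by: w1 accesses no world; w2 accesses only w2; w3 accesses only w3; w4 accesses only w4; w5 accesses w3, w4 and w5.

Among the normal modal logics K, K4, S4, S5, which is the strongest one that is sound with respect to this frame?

K4

Transitive (axiom 4): yes — every two-step R-path is closed by a direct edge.
Reflexive (axiom T): no — w1 is not related to itself.
Euclidean (axiom 5): no — w5 R w3 and w5 R w4, but not w3 R w4.
So F validates K, K4; S4 would additionally require R to be reflexive. The strongest is K4.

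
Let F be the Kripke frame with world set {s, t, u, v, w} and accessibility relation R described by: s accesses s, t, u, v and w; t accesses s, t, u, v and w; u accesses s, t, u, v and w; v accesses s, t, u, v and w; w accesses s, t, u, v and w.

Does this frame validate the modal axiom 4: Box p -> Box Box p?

Yes

The schema 4 characterises exactly the transitive frames.
Transitive: yes — every two-step R-path is closed by a direct edge.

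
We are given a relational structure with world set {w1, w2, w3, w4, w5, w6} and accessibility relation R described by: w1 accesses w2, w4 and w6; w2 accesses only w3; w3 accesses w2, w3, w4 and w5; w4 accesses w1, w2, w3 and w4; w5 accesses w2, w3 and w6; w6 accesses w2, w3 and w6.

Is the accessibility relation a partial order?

No

Reflexive: no — w1 is not related to itself.
Transitive: no — w1 R w2 and w2 R w3, but not w1 R w3.
Antisymmetric: no — w1 R w4 and w4 R w1 with w1 ≠ w4.
So R is not a partial order.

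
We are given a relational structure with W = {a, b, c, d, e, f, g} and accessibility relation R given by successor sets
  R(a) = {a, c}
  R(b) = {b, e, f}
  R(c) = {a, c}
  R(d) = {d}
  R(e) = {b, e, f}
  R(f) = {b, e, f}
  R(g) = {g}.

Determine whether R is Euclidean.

Euclidean: yes — any two successors of a common world are R-related.

Yes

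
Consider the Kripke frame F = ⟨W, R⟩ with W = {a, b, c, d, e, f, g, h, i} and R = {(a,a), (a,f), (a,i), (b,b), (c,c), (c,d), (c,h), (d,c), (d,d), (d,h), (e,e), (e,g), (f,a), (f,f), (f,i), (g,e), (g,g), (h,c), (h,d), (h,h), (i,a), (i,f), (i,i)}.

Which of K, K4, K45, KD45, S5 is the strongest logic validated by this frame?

Transitive (axiom 4): yes — every two-step R-path is closed by a direct edge.
Euclidean (axiom 5): yes — any two successors of a common world are R-related.
Serial (axiom D): yes — every world has a successor (e.g. a R a).
Reflexive (axiom T): yes — every world is R-related to itself.
So F validates K, K4, K45, KD45, S5. The strongest is S5.

S5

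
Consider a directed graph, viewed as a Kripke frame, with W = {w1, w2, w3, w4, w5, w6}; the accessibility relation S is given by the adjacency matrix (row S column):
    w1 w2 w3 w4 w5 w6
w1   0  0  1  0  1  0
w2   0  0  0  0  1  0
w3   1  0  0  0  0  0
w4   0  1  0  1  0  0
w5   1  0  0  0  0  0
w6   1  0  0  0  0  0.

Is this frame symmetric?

Symmetric: no — w2 S w5 but not w5 S w2.

No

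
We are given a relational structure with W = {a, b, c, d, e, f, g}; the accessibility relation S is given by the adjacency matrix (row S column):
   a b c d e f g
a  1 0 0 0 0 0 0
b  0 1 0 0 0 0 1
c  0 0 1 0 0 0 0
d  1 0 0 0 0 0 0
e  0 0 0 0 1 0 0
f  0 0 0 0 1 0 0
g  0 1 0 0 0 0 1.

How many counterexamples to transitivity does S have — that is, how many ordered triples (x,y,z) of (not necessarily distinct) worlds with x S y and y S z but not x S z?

0

S is transitive; there are no such tuples.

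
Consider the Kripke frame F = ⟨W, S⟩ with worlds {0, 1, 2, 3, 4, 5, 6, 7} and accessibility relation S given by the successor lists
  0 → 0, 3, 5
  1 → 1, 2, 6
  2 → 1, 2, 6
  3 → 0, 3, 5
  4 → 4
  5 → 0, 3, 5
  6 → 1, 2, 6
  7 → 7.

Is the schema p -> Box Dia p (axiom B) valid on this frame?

Yes

By correspondence theory, B is valid on a frame iff S is symmetric.
Symmetric: yes — every pair in S has its reverse in S.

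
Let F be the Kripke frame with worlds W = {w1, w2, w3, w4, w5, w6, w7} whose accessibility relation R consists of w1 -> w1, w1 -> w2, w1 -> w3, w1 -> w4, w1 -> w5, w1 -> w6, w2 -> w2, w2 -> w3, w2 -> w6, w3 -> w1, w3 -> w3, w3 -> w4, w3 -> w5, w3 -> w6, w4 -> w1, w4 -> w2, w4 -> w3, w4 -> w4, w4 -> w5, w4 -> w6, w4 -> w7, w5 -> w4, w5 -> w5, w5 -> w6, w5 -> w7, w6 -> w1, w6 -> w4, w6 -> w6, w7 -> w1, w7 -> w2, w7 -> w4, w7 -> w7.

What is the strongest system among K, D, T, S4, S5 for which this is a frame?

Serial (axiom D): yes — every world has a successor (e.g. w1 R w1).
Reflexive (axiom T): yes — every world is R-related to itself.
Transitive (axiom 4): no — w1 R w4 and w4 R w7, but not w1 R w7.
Euclidean (axiom 5): no — w1 R w2 and w1 R w4, but not w2 R w4.
So F validates K, D, T; S4 would additionally require R to be transitive. The strongest is T.

T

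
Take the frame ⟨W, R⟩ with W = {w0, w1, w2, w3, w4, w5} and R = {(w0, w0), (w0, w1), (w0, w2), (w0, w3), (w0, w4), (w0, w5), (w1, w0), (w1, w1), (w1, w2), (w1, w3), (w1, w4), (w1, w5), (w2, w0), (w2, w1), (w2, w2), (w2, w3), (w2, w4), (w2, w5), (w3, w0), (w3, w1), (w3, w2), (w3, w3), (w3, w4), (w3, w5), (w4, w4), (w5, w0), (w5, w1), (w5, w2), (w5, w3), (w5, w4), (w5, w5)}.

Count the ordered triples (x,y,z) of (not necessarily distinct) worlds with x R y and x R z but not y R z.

25

Enumerating: (w0,w4,w0), (w0,w4,w1), (w0,w4,w2), (w0,w4,w3), (w0,w4,w5), (w1,w4,w0), (w1,w4,w1), (w1,w4,w2), (w1,w4,w3), (w1,w4,w5), (w2,w4,w0), (w2,w4,w1), … and 13 more.
Total: 25.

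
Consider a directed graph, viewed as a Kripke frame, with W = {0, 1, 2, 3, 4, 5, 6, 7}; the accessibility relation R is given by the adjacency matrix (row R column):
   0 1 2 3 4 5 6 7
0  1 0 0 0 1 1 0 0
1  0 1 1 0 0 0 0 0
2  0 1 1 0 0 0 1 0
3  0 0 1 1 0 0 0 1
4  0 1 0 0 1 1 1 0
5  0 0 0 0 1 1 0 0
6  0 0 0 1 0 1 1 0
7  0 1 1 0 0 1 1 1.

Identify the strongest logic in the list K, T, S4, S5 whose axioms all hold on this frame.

Reflexive (axiom T): yes — every world is R-related to itself.
Transitive (axiom 4): no — 0 R 4 and 4 R 1, but not 0 R 1.
Euclidean (axiom 5): no — 2 R 1 and 2 R 6, but not 1 R 6.
So F validates K, T; S4 would additionally require R to be transitive. The strongest is T.

T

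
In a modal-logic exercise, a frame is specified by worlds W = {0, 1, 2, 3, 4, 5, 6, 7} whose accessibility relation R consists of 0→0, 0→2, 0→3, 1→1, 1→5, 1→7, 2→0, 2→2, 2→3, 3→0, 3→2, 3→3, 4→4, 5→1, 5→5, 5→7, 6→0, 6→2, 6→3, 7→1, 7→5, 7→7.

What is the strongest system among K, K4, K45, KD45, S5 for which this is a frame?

Transitive (axiom 4): yes — every two-step R-path is closed by a direct edge.
Euclidean (axiom 5): yes — any two successors of a common world are R-related.
Serial (axiom D): yes — every world has a successor (e.g. 0 R 0).
Reflexive (axiom T): no — 6 is not related to itself.
So F validates K, K4, K45, KD45; S5 would additionally require R to be reflexive. The strongest is KD45.

KD45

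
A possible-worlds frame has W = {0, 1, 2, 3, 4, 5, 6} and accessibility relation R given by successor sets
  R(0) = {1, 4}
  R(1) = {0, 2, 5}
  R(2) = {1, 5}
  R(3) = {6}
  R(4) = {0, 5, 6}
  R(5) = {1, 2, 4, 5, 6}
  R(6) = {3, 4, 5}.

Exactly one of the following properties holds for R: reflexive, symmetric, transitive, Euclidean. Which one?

symmetric

Reflexive: no — 0 is not related to itself.
Symmetric: yes — every pair in R has its reverse in R.
Transitive: no — 0 R 1 and 1 R 2, but not 0 R 2.
Euclidean: no — 0 R 1 and 0 R 4, but not 1 R 4.
Only symmetric holds.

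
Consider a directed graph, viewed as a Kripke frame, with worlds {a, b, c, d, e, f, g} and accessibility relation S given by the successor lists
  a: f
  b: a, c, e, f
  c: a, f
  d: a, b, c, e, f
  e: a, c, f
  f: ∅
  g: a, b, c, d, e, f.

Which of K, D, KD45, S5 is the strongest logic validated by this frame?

Serial (axiom D): no — f has no S-successor.
Euclidean (axiom 5): no — b S a and b S c, but not a S c.
Transitive (axiom 4): yes — every two-step S-path is closed by a direct edge.
Reflexive (axiom T): no — a is not related to itself.
So F validates K; D would additionally require S to be serial. The strongest is K.

K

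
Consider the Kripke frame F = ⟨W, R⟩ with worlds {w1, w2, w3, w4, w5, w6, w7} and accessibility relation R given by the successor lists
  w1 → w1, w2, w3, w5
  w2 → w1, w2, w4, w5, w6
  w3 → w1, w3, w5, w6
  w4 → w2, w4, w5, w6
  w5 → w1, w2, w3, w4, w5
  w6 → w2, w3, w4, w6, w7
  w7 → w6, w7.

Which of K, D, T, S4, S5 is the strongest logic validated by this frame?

Serial (axiom D): yes — every world has a successor (e.g. w1 R w1).
Reflexive (axiom T): yes — every world is R-related to itself.
Transitive (axiom 4): no — w1 R w2 and w2 R w4, but not w1 R w4.
Euclidean (axiom 5): no — w1 R w2 and w1 R w3, but not w2 R w3.
So F validates K, D, T; S4 would additionally require R to be transitive. The strongest is T.

T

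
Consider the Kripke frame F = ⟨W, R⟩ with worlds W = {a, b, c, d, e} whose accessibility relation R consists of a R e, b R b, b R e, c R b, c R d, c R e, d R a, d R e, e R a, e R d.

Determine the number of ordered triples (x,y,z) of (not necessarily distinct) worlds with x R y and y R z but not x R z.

Enumerating: (a,e,a), (a,e,d), (b,e,a), (b,e,d), (c,d,a), (c,e,a), (d,e,d), (e,a,e), (e,d,e).

9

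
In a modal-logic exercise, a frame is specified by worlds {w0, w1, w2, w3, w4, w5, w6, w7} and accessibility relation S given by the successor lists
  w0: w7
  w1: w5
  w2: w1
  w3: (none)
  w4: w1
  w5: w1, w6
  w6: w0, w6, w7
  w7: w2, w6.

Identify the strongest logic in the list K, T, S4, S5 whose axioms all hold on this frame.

Reflexive (axiom T): no — w0 is not related to itself.
Transitive (axiom 4): no — w0 S w7 and w7 S w2, but not w0 S w2.
Euclidean (axiom 5): no — w5 S w1 and w5 S w6, but not w1 S w6.
So F validates K; T would additionally require S to be reflexive. The strongest is K.

K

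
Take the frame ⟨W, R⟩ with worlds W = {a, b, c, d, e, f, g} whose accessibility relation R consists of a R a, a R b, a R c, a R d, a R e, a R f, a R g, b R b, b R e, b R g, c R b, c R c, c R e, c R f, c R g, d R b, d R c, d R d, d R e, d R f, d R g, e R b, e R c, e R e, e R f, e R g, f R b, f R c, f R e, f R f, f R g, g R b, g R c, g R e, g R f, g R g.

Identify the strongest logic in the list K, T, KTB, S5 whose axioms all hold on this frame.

T

Reflexive (axiom T): yes — every world is R-related to itself.
Symmetric (axiom B): no — a R b but not b R a.
Euclidean (axiom 5): no — a R b and a R c, but not b R c.
So F validates K, T; KTB would additionally require R to be symmetric. The strongest is T.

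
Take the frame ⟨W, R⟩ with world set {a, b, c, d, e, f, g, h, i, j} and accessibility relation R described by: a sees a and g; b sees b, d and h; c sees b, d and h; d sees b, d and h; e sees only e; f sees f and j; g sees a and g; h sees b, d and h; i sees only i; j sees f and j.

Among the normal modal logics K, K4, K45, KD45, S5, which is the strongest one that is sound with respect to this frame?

Transitive (axiom 4): yes — every two-step R-path is closed by a direct edge.
Euclidean (axiom 5): yes — any two successors of a common world are R-related.
Serial (axiom D): yes — every world has a successor (e.g. a R a).
Reflexive (axiom T): no — c is not related to itself.
So F validates K, K4, K45, KD45; S5 would additionally require R to be reflexive. The strongest is KD45.

KD45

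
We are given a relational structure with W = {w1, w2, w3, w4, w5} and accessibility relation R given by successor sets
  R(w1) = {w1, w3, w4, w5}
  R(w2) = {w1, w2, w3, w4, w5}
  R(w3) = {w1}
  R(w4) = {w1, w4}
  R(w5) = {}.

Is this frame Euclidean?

Euclidean: no — w1 R w3 and w1 R w4, but not w3 R w4.

No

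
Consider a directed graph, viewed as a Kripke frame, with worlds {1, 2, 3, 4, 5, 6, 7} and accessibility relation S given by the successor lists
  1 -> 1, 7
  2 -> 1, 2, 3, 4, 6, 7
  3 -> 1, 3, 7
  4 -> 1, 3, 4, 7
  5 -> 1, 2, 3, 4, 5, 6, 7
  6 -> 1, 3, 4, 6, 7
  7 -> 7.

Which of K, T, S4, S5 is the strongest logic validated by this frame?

Reflexive (axiom T): yes — every world is S-related to itself.
Transitive (axiom 4): yes — every two-step S-path is closed by a direct edge.
Euclidean (axiom 5): no — 2 S 1 and 2 S 3, but not 1 S 3.
So F validates K, T, S4; S5 would additionally require S to be Euclidean. The strongest is S4.

S4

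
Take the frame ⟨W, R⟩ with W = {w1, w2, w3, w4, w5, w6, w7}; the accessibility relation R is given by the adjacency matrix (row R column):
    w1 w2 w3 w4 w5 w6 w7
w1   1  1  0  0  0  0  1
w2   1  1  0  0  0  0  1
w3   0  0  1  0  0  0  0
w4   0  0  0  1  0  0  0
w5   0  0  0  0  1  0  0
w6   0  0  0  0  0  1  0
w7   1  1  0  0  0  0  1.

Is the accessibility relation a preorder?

Reflexive: yes — every world is R-related to itself.
Transitive: yes — every two-step R-path is closed by a direct edge.
So R is a preorder.

Yes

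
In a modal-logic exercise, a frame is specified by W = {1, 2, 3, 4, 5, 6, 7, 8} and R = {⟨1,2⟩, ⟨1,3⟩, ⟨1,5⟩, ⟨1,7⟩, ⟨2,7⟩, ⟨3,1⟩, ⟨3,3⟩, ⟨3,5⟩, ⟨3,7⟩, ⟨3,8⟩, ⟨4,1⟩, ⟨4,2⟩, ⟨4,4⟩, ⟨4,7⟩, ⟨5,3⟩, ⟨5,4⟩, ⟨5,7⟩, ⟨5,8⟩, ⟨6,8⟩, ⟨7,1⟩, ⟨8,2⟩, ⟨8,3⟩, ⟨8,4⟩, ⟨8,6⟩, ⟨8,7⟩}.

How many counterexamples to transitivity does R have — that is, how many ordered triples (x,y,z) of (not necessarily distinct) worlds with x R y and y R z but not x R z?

35

Enumerating: (1,3,1), (1,3,8), (1,5,4), (1,5,8), (1,7,1), (2,7,1), (3,1,2), (3,5,4), (3,8,2), (3,8,4), (3,8,6), (4,1,3), … and 23 more.
Total: 35.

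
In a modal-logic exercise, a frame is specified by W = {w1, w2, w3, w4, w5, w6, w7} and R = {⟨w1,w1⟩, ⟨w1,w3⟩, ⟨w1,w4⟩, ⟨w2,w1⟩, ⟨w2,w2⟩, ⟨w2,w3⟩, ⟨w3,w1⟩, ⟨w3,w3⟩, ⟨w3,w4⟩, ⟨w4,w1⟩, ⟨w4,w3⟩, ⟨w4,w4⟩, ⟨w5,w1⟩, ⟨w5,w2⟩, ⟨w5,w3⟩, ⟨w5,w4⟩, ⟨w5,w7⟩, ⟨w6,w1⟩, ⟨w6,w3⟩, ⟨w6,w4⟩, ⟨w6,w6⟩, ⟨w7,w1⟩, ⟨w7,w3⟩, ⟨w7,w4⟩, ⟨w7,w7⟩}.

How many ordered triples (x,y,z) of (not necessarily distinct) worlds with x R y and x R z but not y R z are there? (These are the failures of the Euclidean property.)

Enumerating: (w2,w1,w2), (w2,w3,w2), (w5,w1,w2), (w5,w1,w7), (w5,w2,w4), (w5,w2,w7), (w5,w3,w2), (w5,w3,w7), (w5,w4,w2), (w5,w4,w7), (w5,w7,w2), (w6,w1,w6), (w6,w3,w6), (w6,w4,w6), (w7,w1,w7), (w7,w3,w7), (w7,w4,w7).

17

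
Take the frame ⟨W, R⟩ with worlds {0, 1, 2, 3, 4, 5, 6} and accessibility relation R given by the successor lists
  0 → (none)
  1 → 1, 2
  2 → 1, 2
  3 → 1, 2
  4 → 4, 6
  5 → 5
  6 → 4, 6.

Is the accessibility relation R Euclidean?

Yes

Euclidean: yes — any two successors of a common world are R-related.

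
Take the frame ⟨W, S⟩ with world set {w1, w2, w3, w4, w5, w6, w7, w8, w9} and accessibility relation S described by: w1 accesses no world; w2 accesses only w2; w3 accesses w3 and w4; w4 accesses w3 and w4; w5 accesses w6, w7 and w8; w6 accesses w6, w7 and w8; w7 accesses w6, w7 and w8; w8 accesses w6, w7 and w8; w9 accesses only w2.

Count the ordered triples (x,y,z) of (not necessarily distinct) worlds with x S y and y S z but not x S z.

0

S is transitive; there are no such tuples.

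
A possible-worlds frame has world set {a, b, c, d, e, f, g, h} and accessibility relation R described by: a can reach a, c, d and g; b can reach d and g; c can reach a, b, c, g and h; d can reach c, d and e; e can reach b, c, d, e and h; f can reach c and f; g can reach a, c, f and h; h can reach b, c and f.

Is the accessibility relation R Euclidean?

No

Euclidean: no — a R c and a R d, but not c R d.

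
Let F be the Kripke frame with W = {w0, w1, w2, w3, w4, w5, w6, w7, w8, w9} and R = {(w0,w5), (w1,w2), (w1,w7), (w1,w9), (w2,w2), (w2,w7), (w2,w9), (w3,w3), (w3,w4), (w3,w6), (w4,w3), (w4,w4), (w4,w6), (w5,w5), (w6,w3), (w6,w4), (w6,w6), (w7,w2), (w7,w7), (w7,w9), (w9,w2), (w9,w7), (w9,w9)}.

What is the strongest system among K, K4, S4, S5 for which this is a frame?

K4

Transitive (axiom 4): yes — every two-step R-path is closed by a direct edge.
Reflexive (axiom T): no — w0 is not related to itself.
Euclidean (axiom 5): yes — any two successors of a common world are R-related.
So F validates K, K4; S4 would additionally require R to be reflexive. The strongest is K4.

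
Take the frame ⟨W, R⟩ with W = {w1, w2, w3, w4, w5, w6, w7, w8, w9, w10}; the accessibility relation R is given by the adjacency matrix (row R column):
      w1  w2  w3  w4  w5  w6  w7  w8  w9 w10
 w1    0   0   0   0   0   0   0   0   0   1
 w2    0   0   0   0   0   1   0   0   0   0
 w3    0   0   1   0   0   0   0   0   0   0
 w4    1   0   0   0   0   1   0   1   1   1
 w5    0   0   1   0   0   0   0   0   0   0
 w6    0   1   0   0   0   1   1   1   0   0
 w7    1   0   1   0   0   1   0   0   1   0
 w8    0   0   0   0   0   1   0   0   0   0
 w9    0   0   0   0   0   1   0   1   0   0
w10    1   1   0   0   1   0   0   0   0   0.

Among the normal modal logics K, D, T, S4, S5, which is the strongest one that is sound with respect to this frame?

Serial (axiom D): yes — every world has a successor (e.g. w1 R w10).
Reflexive (axiom T): no — w1 is not related to itself.
Transitive (axiom 4): no — w1 R w10 and w10 R w2, but not w1 R w2.
Euclidean (axiom 5): no — w10 R w1 and w10 R w2, but not w1 R w2.
So F validates K, D; T would additionally require R to be reflexive. The strongest is D.

D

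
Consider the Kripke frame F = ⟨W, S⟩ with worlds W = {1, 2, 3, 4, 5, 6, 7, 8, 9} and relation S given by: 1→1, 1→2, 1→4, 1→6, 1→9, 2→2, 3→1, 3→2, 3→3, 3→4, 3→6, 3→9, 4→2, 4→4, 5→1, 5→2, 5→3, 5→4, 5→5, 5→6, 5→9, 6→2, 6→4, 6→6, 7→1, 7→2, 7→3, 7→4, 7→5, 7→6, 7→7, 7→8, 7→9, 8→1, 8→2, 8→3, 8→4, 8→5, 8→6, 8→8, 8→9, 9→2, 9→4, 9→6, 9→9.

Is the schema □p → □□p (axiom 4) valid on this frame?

The schema 4 characterises exactly the transitive frames.
Transitive: yes — every two-step S-path is closed by a direct edge.

Yes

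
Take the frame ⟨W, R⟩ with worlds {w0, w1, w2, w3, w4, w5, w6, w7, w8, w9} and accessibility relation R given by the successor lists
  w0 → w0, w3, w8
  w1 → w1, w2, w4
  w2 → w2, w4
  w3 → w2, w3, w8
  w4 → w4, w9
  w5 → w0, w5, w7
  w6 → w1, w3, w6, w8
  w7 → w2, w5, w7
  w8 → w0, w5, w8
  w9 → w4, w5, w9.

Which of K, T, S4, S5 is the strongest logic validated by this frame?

T

Reflexive (axiom T): yes — every world is R-related to itself.
Transitive (axiom 4): no — w0 R w3 and w3 R w2, but not w0 R w2.
Euclidean (axiom 5): no — w0 R w8 and w0 R w3, but not w8 R w3.
So F validates K, T; S4 would additionally require R to be transitive. The strongest is T.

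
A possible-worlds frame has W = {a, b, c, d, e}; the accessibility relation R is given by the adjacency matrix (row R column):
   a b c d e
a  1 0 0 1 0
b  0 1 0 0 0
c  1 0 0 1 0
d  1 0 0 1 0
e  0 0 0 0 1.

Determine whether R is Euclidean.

Yes

Euclidean: yes — any two successors of a common world are R-related.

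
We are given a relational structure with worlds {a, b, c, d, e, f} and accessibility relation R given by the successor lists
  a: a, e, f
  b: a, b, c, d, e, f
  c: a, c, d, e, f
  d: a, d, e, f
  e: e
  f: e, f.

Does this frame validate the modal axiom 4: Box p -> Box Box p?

The schema 4 characterises exactly the transitive frames.
Transitive: yes — every two-step R-path is closed by a direct edge.

Yes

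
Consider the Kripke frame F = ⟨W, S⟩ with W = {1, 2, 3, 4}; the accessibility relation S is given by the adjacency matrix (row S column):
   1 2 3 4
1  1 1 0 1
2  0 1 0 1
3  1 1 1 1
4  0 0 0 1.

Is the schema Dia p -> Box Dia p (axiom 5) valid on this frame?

No

Axiom 5 corresponds to the accessibility relation being Euclidean.
Euclidean: no — 1 S 4 and 1 S 2, but not 4 S 2.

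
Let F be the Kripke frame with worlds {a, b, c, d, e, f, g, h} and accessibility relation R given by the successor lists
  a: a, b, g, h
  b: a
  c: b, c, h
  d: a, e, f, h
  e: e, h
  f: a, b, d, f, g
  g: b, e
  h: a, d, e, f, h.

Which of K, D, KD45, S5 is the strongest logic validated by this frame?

D

Serial (axiom D): yes — every world has a successor (e.g. a R a).
Euclidean (axiom 5): no — a R b and a R g, but not b R g.
Transitive (axiom 4): no — a R g and g R e, but not a R e.
Reflexive (axiom T): no — b is not related to itself.
So F validates K, D; KD45 would additionally require R to be Euclidean and transitive. The strongest is D.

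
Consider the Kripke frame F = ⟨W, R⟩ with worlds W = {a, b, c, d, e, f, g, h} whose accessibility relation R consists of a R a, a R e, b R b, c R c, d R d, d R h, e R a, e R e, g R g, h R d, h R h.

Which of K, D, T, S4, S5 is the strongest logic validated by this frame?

Serial (axiom D): no — f has no R-successor.
Reflexive (axiom T): no — f is not related to itself.
Transitive (axiom 4): yes — every two-step R-path is closed by a direct edge.
Euclidean (axiom 5): yes — any two successors of a common world are R-related.
So F validates K; D would additionally require R to be serial. The strongest is K.

K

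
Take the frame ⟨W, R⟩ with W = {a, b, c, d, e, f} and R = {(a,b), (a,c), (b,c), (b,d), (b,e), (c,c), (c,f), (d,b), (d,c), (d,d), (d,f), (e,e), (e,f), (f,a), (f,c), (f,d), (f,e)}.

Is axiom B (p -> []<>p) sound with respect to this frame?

No

Axiom B corresponds to the accessibility relation being symmetric.
Symmetric: no — a R b but not b R a.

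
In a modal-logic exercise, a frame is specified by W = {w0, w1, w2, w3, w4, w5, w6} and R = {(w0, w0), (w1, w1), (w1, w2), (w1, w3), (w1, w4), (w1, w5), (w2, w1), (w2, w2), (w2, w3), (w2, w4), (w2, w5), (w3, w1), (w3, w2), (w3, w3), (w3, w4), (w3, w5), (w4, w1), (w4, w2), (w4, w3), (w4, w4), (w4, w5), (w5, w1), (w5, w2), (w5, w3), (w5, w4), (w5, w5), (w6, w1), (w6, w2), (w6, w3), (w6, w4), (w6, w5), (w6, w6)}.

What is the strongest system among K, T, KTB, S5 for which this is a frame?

T

Reflexive (axiom T): yes — every world is R-related to itself.
Symmetric (axiom B): no — w6 R w1 but not w1 R w6.
Euclidean (axiom 5): no — w6 R w1 and w6 R w6, but not w1 R w6.
So F validates K, T; KTB would additionally require R to be symmetric. The strongest is T.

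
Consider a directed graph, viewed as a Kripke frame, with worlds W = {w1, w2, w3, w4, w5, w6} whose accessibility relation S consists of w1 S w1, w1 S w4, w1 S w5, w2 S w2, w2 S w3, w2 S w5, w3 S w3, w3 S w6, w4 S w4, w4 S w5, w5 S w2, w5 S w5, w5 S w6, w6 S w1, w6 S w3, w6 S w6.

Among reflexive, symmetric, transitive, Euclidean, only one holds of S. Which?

reflexive

Reflexive: yes — every world is S-related to itself.
Symmetric: no — w1 S w4 but not w4 S w1.
Transitive: no — w1 S w5 and w5 S w2, but not w1 S w2.
Euclidean: no — w1 S w5 and w1 S w4, but not w5 S w4.
Only reflexive holds.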